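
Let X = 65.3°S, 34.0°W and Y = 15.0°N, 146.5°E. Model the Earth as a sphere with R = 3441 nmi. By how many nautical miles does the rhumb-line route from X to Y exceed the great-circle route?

Great circle: cos σ = sin φ₁ sin φ₂ + cos φ₁ cos φ₂ cos Δλ,  σ = 2.2637 rad → d_gc = 7789.3 nmi
Rhumb line: Δψ = +1.7838, q = Δφ/Δψ = 0.7857, d_rh = R√(Δφ²+q²Δλ²) = 9746.7 nmi
Excess = 9746.7 − 7789.3 = 1957.4 ≈ 1957 nmi

1957 nmi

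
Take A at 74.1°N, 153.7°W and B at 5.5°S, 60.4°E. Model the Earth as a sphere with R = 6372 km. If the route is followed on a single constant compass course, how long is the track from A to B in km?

14056 km

Δψ = ln[tan(π/4+φ₂/2)/tan(π/4+φ₁/2)] = -2.0647;  Δφ = -1.3893 rad,  Δλ = -2.5464 rad
q = Δφ/Δψ = 0.6729
d = R·√(Δφ² + q²Δλ²) = 6372·2.20586 = 14056 km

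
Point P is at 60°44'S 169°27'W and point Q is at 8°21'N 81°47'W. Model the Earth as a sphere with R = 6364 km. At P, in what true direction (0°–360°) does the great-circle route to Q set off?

83.9°

θ = atan2( sin Δλ·cos φ₂ ,  cos φ₁ sin φ₂ − sin φ₁ cos φ₂ cos Δλ )
  = atan2(+0.9886, +0.1061) = 83.87°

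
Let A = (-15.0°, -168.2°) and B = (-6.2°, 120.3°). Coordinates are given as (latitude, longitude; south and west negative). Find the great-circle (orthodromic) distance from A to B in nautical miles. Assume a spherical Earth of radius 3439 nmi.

4236 nmi

cos σ = sin φ₁ sin φ₂ + cos φ₁ cos φ₂ cos Δλ
      = sin(-15.00°)sin(-6.20°) + cos(-15.00°)cos(-6.20°)cos(-71.50°) = 0.3327
σ = 70.570° → d = Rσ = 3439·1.23168 = 4236 nmi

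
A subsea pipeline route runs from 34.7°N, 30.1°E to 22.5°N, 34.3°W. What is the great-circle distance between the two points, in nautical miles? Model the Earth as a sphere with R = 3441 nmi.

3417 nmi

Haversine: a = sin²(Δφ/2)+cos φ₁ cos φ₂ sin²(Δλ/2) = 0.22698;  σ = 2·atan2(√a,√(1−a))
σ = 56.904° → d = Rσ = 3441·0.99315 = 3417 nmi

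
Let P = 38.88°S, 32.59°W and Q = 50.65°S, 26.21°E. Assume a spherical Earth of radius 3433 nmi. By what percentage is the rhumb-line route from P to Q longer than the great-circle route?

2.3%

Great circle: σ = 0.7361 rad → d_gc = Rσ = 2527.1 nmi
Rhumb: Δφ = -0.2054, Δλ = +1.0263, Δψ = -0.2909, q = Δφ/Δψ = 0.7063 → d_rh = R√(Δφ²+q²Δλ²) = 2586.3 nmi
Excess = (2586.3 − 2527.1) / 2527.1 = 59.2 / 2527.1 = 2.34% ≈ 2.3%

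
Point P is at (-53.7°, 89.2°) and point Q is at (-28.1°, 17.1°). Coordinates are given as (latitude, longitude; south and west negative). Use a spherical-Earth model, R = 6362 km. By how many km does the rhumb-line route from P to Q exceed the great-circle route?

206 km

Great circle: cos σ = sin φ₁ sin φ₂ + cos φ₁ cos φ₂ cos Δλ,  σ = 1.0002 rad → d_gc = 6363.4 km
Rhumb line: Δψ = +0.6039, q = Δφ/Δψ = 0.7398, d_rh = R√(Δφ²+q²Δλ²) = 6569.7 km
Excess = 6569.7 − 6363.4 = 206.3 ≈ 206 km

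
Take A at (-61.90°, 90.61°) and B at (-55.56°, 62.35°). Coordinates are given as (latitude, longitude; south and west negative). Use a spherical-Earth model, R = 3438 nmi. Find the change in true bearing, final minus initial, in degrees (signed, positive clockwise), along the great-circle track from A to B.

+24.3°

Initial bearing θ₁ = atan2(sin Δλ cos φ₂, cos φ₁ sin φ₂ − sin φ₁ cos φ₂ cos Δλ) = 280.78°
Final bearing θ₂ = (initial bearing from the destination back to the start) + 180° = 305.10°
Δθ = θ₂ − θ₁ = +24.3°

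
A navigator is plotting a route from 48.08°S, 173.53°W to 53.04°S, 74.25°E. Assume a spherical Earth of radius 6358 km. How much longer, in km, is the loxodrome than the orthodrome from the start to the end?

Great circle: cos σ = sin φ₁ sin φ₂ + cos φ₁ cos φ₂ cos Δλ,  σ = 1.1122 rad → d_gc = 7071.6 km
Rhumb line: Δψ = -0.1364, q = Δφ/Δψ = 0.6345, d_rh = R√(Δφ²+q²Δλ²) = 7920.3 km
Excess = 7920.3 − 7071.6 = 848.7 ≈ 849 km

849 km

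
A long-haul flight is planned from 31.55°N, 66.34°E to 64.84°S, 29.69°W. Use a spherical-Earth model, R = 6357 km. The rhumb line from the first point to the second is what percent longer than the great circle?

Great circle: σ = 2.1079 rad → d_gc = Rσ = 13400.0 km
Rhumb: Δφ = -1.6823, Δλ = -1.6760, Δψ = -2.0807, q = Δφ/Δψ = 0.8086 → d_rh = R√(Δφ²+q²Δλ²) = 13732.7 km
Excess = (13732.7 − 13400.0) / 13400.0 = 332.7 / 13400.0 = 2.48% ≈ 2.5%

2.5%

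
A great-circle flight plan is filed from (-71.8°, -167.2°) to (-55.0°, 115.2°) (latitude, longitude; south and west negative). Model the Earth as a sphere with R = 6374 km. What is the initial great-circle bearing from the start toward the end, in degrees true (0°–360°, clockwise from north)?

N = sin Δλ·cos φ₂ = -0.5602;  D = cos φ₁ sin φ₂ − sin φ₁ cos φ₂ cos Δλ = -0.1388
initial course = atan2(N, D) = 256.08°

256.1°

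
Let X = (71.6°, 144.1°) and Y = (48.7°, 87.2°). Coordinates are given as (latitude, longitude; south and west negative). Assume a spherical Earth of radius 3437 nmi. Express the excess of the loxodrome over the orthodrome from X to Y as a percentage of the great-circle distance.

Great circle: σ = 0.5977 rad → d_gc = Rσ = 2054.3 nmi
Rhumb: Δφ = -0.3997, Δλ = -0.9931, Δψ = -0.8445, q = Δφ/Δψ = 0.4733 → d_rh = R√(Δφ²+q²Δλ²) = 2120.5 nmi
Excess = (2120.5 − 2054.3) / 2054.3 = 66.2 / 2054.3 = 3.22% ≈ 3.2%

3.2%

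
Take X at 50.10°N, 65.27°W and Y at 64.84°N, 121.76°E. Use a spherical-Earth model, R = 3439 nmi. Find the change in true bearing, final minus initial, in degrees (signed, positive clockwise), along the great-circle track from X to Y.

Initial bearing θ₁ = atan2(sin Δλ cos φ₂, cos φ₁ sin φ₂ − sin φ₁ cos φ₂ cos Δλ) = 356.71°
Final bearing θ₂ = (initial bearing from the destination back to the start) + 180° = 184.97°
Δθ = θ₂ − θ₁ = -171.7°

-171.7°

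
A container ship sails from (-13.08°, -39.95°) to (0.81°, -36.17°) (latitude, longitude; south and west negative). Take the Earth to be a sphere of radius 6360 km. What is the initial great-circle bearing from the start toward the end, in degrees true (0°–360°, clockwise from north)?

N = sin Δλ·cos φ₂ = +0.0659;  D = cos φ₁ sin φ₂ − sin φ₁ cos φ₂ cos Δλ = +0.2396
initial course = atan2(N, D) = 15.38°

15.4°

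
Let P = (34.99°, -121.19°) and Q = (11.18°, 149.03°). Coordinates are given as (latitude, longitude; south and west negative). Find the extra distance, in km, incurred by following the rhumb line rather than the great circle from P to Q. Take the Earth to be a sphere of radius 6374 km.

Great circle: cos σ = sin φ₁ sin φ₂ + cos φ₁ cos φ₂ cos Δλ,  σ = 1.4563 rad → d_gc = 9282.3 km
Rhumb line: Δψ = -0.4562, q = Δφ/Δψ = 0.9108, d_rh = R√(Δφ²+q²Δλ²) = 9475.0 km
Excess = 9475.0 − 9282.3 = 192.7 ≈ 193 km

193 km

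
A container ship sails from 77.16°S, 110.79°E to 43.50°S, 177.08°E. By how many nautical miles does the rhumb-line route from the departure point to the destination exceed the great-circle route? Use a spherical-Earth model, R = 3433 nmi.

Great circle: cos σ = sin φ₁ sin φ₂ + cos φ₁ cos φ₂ cos Δλ,  σ = 0.7437 rad → d_gc = 2553.16 nmi
Rhumb line: Δψ = +1.3398, q = Δφ/Δψ = 0.4385, d_rh = R√(Δφ²+q²Δλ²) = 2664.73 nmi
Excess = 2664.73 − 2553.16 = 111.57 ≈ 112 nmi

112 nmi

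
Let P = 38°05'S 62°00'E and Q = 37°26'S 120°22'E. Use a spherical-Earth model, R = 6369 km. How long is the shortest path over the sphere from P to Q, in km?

Haversine: a = sin²(Δφ/2)+cos φ₁ cos φ₂ sin²(Δλ/2) = 0.14864;  σ = 2·atan2(√a,√(1−a))
σ = 45.354° → d = Rσ = 6369·0.79157 = 5042 km

5042 km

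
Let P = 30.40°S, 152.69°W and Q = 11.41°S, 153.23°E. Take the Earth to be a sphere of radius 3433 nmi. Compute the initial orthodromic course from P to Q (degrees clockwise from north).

278.6°

N = sin Δλ·cos φ₂ = -0.7938;  D = cos φ₁ sin φ₂ − sin φ₁ cos φ₂ cos Δλ = +0.1204
initial course = atan2(N, D) = 278.62°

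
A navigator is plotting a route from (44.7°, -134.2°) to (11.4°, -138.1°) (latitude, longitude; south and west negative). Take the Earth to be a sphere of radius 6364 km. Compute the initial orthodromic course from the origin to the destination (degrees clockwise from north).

186.9°

θ = atan2( sin Δλ·cos φ₂ ,  cos φ₁ sin φ₂ − sin φ₁ cos φ₂ cos Δλ )
  = atan2(-0.0667, -0.5474) = 186.94°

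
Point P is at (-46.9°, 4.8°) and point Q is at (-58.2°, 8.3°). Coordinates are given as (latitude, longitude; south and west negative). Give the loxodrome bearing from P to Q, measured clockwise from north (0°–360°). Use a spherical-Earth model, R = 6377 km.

Δψ = ln[tan(π/4+φ₂/2)/tan(π/4+φ₁/2)] = -0.3267
Δλ = +0.0611 rad (taken the short way round)
course = atan2(Δλ, Δψ) = 169.41°

169.4°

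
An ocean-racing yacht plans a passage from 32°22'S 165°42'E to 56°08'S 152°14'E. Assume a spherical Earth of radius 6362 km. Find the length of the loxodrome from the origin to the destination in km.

2840 km

Δψ = ln[tan(π/4+φ₂/2)/tan(π/4+φ₁/2)] = -0.5916;  Δφ = -0.4148 rad,  Δλ = -0.2350 rad
q = Δφ/Δψ = 0.7011
d = R·√(Δφ² + q²Δλ²) = 6362·0.44634 = 2840 km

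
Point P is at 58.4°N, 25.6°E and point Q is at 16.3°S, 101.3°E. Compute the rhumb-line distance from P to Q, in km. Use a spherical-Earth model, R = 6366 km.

10903 km

Δψ = ln[tan(π/4+φ₂/2)/tan(π/4+φ₁/2)] = -1.5508;  Δφ = -1.3038 rad,  Δλ = +1.3212 rad
q = Δφ/Δψ = 0.8407
d = R·√(Δφ² + q²Δλ²) = 6366·1.71275 = 10903 km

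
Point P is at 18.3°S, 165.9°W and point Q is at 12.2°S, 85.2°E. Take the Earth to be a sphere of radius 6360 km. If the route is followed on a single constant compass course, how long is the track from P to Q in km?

Δψ = ln[tan(π/4+φ₂/2)/tan(π/4+φ₁/2)] = +0.1104;  Δφ = +0.1065 rad,  Δλ = -1.9007 rad
q = Δφ/Δψ = 0.9643
d = R·√(Δφ² + q²Δλ²) = 6360·1.83583 = 11676 km

11676 km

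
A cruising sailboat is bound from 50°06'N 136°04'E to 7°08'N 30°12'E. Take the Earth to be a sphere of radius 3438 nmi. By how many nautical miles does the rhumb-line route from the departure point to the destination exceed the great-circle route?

277 nmi

Great circle: cos σ = sin φ₁ sin φ₂ + cos φ₁ cos φ₂ cos Δλ,  σ = 1.6496 rad → d_gc = 5671.4 nmi
Rhumb line: Δψ = -0.8886, q = Δφ/Δψ = 0.8439, d_rh = R√(Δφ²+q²Δλ²) = 5948.8 nmi
Excess = 5948.8 − 5671.4 = 277.4 ≈ 277 nmi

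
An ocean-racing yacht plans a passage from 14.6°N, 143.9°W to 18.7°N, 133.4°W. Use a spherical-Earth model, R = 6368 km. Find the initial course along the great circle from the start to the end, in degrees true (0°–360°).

66.4°

N = sin Δλ·cos φ₂ = +0.1726;  D = cos φ₁ sin φ₂ − sin φ₁ cos φ₂ cos Δλ = +0.0755
initial course = atan2(N, D) = 66.38°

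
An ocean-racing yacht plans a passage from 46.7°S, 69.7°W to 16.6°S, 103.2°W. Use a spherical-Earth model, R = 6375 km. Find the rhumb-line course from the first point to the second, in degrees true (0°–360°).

317.1°

Δψ = ln[tan(π/4+φ₂/2)/tan(π/4+φ₁/2)] = +0.6301
Δλ = -0.5847 rad (taken the short way round)
course = atan2(Δλ, Δψ) = 317.14°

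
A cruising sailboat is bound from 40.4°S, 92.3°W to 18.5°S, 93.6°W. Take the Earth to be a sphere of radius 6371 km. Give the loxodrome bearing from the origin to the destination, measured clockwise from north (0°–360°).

357.1°

Δψ = ln[tan(π/4+φ₂/2)/tan(π/4+φ₁/2)] = +0.4434
Δλ = -0.0227 rad (taken the short way round)
course = atan2(Δλ, Δψ) = 357.07°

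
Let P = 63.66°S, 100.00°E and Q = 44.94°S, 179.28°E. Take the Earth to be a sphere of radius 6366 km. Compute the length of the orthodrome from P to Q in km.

Haversine: a = sin²(Δφ/2)+cos φ₁ cos φ₂ sin²(Δλ/2) = 0.15428;  σ = 2·atan2(√a,√(1−a))
σ = 46.255° → d = Rσ = 6366·0.80730 = 5139 km

5139 km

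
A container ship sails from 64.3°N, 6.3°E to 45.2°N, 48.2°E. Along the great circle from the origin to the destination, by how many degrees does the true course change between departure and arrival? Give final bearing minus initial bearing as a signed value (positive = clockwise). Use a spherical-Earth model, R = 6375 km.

Initial bearing θ₁ = atan2(sin Δλ cos φ₂, cos φ₁ sin φ₂ − sin φ₁ cos φ₂ cos Δλ) = 109.31°
Final bearing θ₂ = (initial bearing from the destination back to the start) + 180° = 144.49°
Δθ = θ₂ − θ₁ = +35.2°

+35.2°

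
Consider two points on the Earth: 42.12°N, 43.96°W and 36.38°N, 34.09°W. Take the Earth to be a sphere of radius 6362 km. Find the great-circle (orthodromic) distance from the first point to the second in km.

cos σ = sin φ₁ sin φ₂ + cos φ₁ cos φ₂ cos Δλ
      = sin(42.12°)sin(36.38°) + cos(42.12°)cos(36.38°)cos(9.87°) = 0.9861
σ = 9.548° → d = Rσ = 6362·0.16664 = 1060 km

1060 km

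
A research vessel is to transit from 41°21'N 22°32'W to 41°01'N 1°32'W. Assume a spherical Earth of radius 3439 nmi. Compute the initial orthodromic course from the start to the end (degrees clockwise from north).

84.2°

N = sin Δλ·cos φ₂ = +0.2704;  D = cos φ₁ sin φ₂ − sin φ₁ cos φ₂ cos Δλ = +0.0273
initial course = atan2(N, D) = 84.24°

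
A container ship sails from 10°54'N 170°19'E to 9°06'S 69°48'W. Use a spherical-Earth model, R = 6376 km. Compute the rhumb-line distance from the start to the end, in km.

Δψ = ln[tan(π/4+φ₂/2)/tan(π/4+φ₁/2)] = -0.3509;  Δφ = -0.3491 rad,  Δλ = +2.0924 rad
q = Δφ/Δψ = 0.9948
d = R·√(Δφ² + q²Δλ²) = 6376·2.11051 = 13457 km

13457 km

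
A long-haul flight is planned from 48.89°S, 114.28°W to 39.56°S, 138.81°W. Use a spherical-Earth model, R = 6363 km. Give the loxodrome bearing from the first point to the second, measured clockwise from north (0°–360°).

298.0°

Δψ = ln[tan(π/4+φ₂/2)/tan(π/4+φ₁/2)] = +0.2280
Δλ = -0.4281 rad (taken the short way round)
course = atan2(Δλ, Δψ) = 298.03°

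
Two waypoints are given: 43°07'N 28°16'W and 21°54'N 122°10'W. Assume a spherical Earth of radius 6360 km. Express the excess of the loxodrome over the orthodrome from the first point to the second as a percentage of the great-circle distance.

4.2%

Great circle: σ = 1.3604 rad → d_gc = Rσ = 8652.0 km
Rhumb: Δφ = -0.3703, Δλ = -1.6389, Δψ = -0.4437, q = Δφ/Δψ = 0.8345 → d_rh = R√(Δφ²+q²Δλ²) = 9011.4 km
Excess = (9011.4 − 8652.0) / 8652.0 = 359.4 / 8652.0 = 4.154% ≈ 4.2%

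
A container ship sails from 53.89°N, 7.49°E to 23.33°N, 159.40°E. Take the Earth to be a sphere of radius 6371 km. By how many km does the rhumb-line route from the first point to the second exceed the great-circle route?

2262 km

Great circle: cos σ = sin φ₁ sin φ₂ + cos φ₁ cos φ₂ cos Δλ,  σ = 1.7289 rad → d_gc = 11014.9 km
Rhumb line: Δψ = -0.7020, q = Δφ/Δψ = 0.7598, d_rh = R√(Δφ²+q²Δλ²) = 13276.5 km
Excess = 13276.5 − 11014.9 = 2261.6 ≈ 2262 km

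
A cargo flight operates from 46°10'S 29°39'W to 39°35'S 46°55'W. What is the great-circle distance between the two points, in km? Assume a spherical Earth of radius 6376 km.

1583 km

Haversine: a = sin²(Δφ/2)+cos φ₁ cos φ₂ sin²(Δλ/2) = 0.01532;  σ = 2·atan2(√a,√(1−a))
σ = 14.222° → d = Rσ = 6376·0.24822 = 1583 km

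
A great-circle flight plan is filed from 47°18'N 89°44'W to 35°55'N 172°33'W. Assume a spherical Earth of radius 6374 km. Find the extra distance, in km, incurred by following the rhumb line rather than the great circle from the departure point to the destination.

299 km

Great circle: cos σ = sin φ₁ sin φ₂ + cos φ₁ cos φ₂ cos Δλ,  σ = 1.0474 rad → d_gc = 6676.4 km
Rhumb line: Δψ = -0.2669, q = Δφ/Δψ = 0.7445, d_rh = R√(Δφ²+q²Δλ²) = 6975.3 km
Excess = 6975.3 − 6676.4 = 298.9 ≈ 299 km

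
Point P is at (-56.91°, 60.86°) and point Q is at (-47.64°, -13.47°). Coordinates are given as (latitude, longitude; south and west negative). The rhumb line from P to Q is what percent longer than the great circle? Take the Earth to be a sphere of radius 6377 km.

Great circle: σ = 0.7692 rad → d_gc = Rσ = 4905.4 km
Rhumb: Δφ = +0.1618, Δλ = -1.2973, Δψ = +0.2657, q = Δφ/Δψ = 0.6090 → d_rh = R√(Δφ²+q²Δλ²) = 5142.4 km
Excess = (5142.4 − 4905.4) / 4905.4 = 237.0 / 4905.4 = 4.83% ≈ 4.8%

4.8%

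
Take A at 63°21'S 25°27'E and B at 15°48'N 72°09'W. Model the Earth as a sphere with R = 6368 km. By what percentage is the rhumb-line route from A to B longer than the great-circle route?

3.7%

Great circle: σ = 1.8759 rad → d_gc = Rσ = 11946.0 km
Rhumb: Δφ = +1.3814, Δλ = -1.7034, Δψ = +1.7197, q = Δφ/Δψ = 0.8033 → d_rh = R√(Δφ²+q²Δλ²) = 12382.3 km
Excess = (12382.3 − 11946.0) / 11946.0 = 436.3 / 11946.0 = 3.652% ≈ 3.7%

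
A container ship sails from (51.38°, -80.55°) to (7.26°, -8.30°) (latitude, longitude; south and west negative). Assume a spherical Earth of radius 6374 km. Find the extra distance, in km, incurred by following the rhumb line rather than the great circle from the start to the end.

164 km

Great circle: cos σ = sin φ₁ sin φ₂ + cos φ₁ cos φ₂ cos Δλ,  σ = 1.2792 rad → d_gc = 8153.6 km
Rhumb line: Δψ = -0.9217, q = Δφ/Δψ = 0.8355, d_rh = R√(Δφ²+q²Δλ²) = 8317.9 km
Excess = 8317.9 − 8153.6 = 164.3 ≈ 164 km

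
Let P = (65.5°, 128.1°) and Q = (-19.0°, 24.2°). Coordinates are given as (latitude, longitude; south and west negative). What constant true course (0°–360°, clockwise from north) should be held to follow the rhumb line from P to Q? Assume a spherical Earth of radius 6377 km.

224.2°

Meridional parts: M(φ₁)=+1.5273, M(φ₂)=-0.3379 → ΔM = -1.8652;  Δλ = -1.8134 rad
tan C = Δλ / ΔM = +0.9722 → C = 224.19°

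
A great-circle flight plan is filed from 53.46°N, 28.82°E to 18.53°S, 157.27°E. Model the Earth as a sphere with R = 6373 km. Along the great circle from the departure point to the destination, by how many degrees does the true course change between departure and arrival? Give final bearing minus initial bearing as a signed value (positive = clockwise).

At departure: θ₁ = atan2(sin Δλ cos φ₂, cos φ₁ sin φ₂ − sin φ₁ cos φ₂ cos Δλ) = 69.04°
At arrival: θ₂ = atan2(sin Δλ cos φ₁, −cos φ₂ sin φ₁ + sin φ₂ cos φ₁ cos Δλ) = 144.10°
Δθ = θ₂ − θ₁ = +75.1°

+75.1°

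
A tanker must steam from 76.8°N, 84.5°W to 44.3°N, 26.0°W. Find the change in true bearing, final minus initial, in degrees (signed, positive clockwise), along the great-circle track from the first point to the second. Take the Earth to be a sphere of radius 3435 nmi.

+53.9°

At departure: θ₁ = atan2(sin Δλ cos φ₂, cos φ₁ sin φ₂ − sin φ₁ cos φ₂ cos Δλ) = 108.53°
At arrival: θ₂ = atan2(sin Δλ cos φ₁, −cos φ₂ sin φ₁ + sin φ₂ cos φ₁ cos Δλ) = 162.39°
Δθ = θ₂ − θ₁ = +53.9°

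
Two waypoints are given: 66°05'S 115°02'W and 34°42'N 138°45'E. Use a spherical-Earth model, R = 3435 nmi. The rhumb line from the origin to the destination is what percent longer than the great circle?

3.1%

Great circle: σ = 2.2313 rad → d_gc = Rσ = 7664.4 nmi
Rhumb: Δφ = +1.7590, Δλ = -1.8538, Δψ = +2.1986, q = Δφ/Δψ = 0.8001 → d_rh = R√(Δφ²+q²Δλ²) = 7903.4 nmi
Excess = (7903.4 − 7664.4) / 7664.4 = 239.0 / 7664.4 = 3.12% ≈ 3.1%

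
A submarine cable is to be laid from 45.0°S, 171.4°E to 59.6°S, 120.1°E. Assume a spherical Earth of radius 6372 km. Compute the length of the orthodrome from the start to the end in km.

3729 km

Haversine: a = sin²(Δφ/2)+cos φ₁ cos φ₂ sin²(Δλ/2) = 0.08319;  σ = 2·atan2(√a,√(1−a))
σ = 33.528° → d = Rσ = 6372·0.58518 = 3729 km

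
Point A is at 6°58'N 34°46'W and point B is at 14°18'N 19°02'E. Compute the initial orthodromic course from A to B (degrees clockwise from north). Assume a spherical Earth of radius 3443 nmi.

77.3°

θ = atan2( sin Δλ·cos φ₂ ,  cos φ₁ sin φ₂ − sin φ₁ cos φ₂ cos Δλ )
  = atan2(+0.7820, +0.1758) = 77.33°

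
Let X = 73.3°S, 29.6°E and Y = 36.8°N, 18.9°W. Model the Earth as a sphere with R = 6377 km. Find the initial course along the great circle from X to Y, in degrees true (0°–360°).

318.6°

N = sin Δλ·cos φ₂ = -0.5997;  D = cos φ₁ sin φ₂ − sin φ₁ cos φ₂ cos Δλ = +0.6803
initial course = atan2(N, D) = 318.60°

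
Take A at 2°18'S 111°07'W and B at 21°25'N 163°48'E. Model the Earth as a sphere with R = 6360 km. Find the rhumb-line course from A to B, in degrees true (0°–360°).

285.9°

Δψ = ln[tan(π/4+φ₂/2)/tan(π/4+φ₁/2)] = +0.4230
Δλ = -1.4850 rad (taken the short way round)
course = atan2(Δλ, Δψ) = 285.90°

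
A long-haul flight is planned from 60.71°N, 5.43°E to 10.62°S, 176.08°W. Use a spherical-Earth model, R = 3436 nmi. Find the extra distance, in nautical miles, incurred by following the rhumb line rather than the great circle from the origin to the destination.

Great circle: cos σ = sin φ₁ sin φ₂ + cos φ₁ cos φ₂ cos Δλ,  σ = 2.2671 rad → d_gc = 7789.89 nmi
Rhumb line: Δψ = -1.5284, q = Δφ/Δψ = 0.8145, d_rh = R√(Δφ²+q²Δλ²) = 9711.44 nmi
Excess = 9711.44 − 7789.89 = 1921.55 ≈ 1922 nmi

1922 nmi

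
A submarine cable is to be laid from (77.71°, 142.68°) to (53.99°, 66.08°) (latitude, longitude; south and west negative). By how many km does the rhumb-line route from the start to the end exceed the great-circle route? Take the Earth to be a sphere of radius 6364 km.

251 km

Great circle: cos σ = sin φ₁ sin φ₂ + cos φ₁ cos φ₂ cos Δλ,  σ = 0.6105 rad → d_gc = 3885.0 km
Rhumb line: Δψ = -1.1049, q = Δφ/Δψ = 0.3747, d_rh = R√(Δφ²+q²Δλ²) = 4135.8 km
Excess = 4135.8 − 3885.0 = 250.8 ≈ 251 km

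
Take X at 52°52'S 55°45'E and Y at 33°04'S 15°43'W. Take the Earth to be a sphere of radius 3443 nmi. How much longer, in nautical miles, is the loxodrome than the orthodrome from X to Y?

109 nmi

Great circle: cos σ = sin φ₁ sin φ₂ + cos φ₁ cos φ₂ cos Δλ,  σ = 0.9326 rad → d_gc = 3210.8 nmi
Rhumb line: Δψ = +0.4789, q = Δφ/Δψ = 0.7217, d_rh = R√(Δφ²+q²Δλ²) = 3319.8 nmi
Excess = 3319.8 − 3210.8 = 109.0 ≈ 109 nmi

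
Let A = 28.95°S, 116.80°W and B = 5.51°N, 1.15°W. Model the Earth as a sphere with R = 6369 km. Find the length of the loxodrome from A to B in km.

Rhumb course C = atan2(Δλ, Δψ) with Δψ = ln[tan(π/4+φ₂/2)/tan(π/4+φ₁/2)] = +0.6246, Δλ = +2.0185 → C = 72.81°
d = R·|Δφ| / |cos C| = 6369·0.60144 / 0.29560 = 12959 km

12959 km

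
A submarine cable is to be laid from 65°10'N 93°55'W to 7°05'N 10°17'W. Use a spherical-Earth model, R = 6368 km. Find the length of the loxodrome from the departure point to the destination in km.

9363 km

Rhumb course C = atan2(Δλ, Δψ) with Δψ = ln[tan(π/4+φ₂/2)/tan(π/4+φ₁/2)] = -1.3894, Δλ = +1.4597 → C = 133.59°
d = R·|Δφ| / |cos C| = 6368·1.01375 / 0.68946 = 9363 km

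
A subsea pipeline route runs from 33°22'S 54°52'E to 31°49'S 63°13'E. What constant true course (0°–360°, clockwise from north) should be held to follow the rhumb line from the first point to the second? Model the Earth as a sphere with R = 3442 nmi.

77.6°

Δψ = ln[tan(π/4+φ₂/2)/tan(π/4+φ₁/2)] = +0.0321
Δλ = +0.1457 rad (taken the short way round)
course = atan2(Δλ, Δψ) = 77.57°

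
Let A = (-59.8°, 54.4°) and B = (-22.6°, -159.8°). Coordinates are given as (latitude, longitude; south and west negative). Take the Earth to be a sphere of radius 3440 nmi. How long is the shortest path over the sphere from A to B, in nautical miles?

Haversine: a = sin²(Δφ/2)+cos φ₁ cos φ₂ sin²(Δλ/2) = 0.52598;  σ = 2·atan2(√a,√(1−a))
σ = 92.978° → d = Rσ = 3440·1.62277 = 5582 nmi

5582 nmi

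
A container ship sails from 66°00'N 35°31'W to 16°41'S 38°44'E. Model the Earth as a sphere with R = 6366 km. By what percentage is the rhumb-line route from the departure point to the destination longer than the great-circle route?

2.1%

Great circle: σ = 1.7279 rad → d_gc = Rσ = 11000.1 km
Rhumb: Δφ = -1.4431, Δλ = +1.2959, Δψ = -1.8439, q = Δφ/Δψ = 0.7826 → d_rh = R√(Δφ²+q²Δλ²) = 11228.6 km
Excess = (11228.6 − 11000.1) / 11000.1 = 228.5 / 11000.1 = 2.08% ≈ 2.1%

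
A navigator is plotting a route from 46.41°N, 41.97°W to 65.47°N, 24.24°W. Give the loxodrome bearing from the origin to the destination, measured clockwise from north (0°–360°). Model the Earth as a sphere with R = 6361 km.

Δψ = ln[tan(π/4+φ₂/2)/tan(π/4+φ₁/2)] = +0.6094
Δλ = +0.3094 rad (taken the short way round)
course = atan2(Δλ, Δψ) = 26.92°

26.9°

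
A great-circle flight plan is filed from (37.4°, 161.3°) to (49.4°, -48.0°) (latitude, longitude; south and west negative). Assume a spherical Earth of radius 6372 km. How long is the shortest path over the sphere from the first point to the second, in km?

9943 km

cos σ = sin φ₁ sin φ₂ + cos φ₁ cos φ₂ cos Δλ
      = sin(37.40°)sin(49.40°) + cos(37.40°)cos(49.40°)cos(150.70°) = 0.0103
σ = 89.409° → d = Rσ = 6372·1.56048 = 9943 km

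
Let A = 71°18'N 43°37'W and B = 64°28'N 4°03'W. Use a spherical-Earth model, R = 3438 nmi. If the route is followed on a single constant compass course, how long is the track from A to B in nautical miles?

Δψ = ln[tan(π/4+φ₂/2)/tan(π/4+φ₁/2)] = -0.3193;  Δφ = -0.1193 rad,  Δλ = +0.6906 rad
q = Δφ/Δψ = 0.3735
d = R·√(Δφ² + q²Δλ²) = 3438·0.28420 = 977 nmi

977 nmi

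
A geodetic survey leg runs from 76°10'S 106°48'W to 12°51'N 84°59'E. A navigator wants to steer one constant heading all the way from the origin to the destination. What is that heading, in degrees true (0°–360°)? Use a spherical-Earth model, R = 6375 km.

308.5°

Δψ = ln[tan(π/4+φ₂/2)/tan(π/4+φ₁/2)] = +2.3356
Δλ = -2.9359 rad (taken the short way round)
course = atan2(Δλ, Δψ) = 308.50°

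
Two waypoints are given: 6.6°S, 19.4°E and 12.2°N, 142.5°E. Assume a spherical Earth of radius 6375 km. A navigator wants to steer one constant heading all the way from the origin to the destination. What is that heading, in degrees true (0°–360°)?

81.3°

Meridional parts: M(φ₁)=-0.1154, M(φ₂)=+0.2146 → ΔM = +0.3300;  Δλ = +2.1485 rad
tan C = Δλ / ΔM = +6.5105 → C = 81.27°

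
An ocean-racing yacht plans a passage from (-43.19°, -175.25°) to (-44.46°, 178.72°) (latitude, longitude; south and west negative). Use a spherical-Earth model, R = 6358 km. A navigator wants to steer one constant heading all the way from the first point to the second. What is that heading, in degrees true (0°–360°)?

Δψ = ln[tan(π/4+φ₂/2)/tan(π/4+φ₁/2)] = -0.0307
Δλ = -0.1052 rad (taken the short way round)
course = atan2(Δλ, Δψ) = 253.73°

253.7°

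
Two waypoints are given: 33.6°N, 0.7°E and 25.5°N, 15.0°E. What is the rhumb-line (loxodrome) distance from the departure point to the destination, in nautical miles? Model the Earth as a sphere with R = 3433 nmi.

Rhumb course C = atan2(Δλ, Δψ) with Δψ = ln[tan(π/4+φ₂/2)/tan(π/4+φ₁/2)] = -0.1627, Δλ = +0.2496 → C = 123.11°
d = R·|Δφ| / |cos C| = 3433·0.14137 / 0.54618 = 889 nmi

889 nmi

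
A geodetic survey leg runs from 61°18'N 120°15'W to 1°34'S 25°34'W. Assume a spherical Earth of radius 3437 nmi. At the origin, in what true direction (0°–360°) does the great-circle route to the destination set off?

θ = atan2( sin Δλ·cos φ₂ ,  cos φ₁ sin φ₂ − sin φ₁ cos φ₂ cos Δλ )
  = atan2(+0.9963, +0.0585) = 86.64°

86.6°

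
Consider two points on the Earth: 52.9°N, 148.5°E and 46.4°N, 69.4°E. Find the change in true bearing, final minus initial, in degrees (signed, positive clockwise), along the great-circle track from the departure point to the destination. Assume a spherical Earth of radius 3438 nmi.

-64.5°

At departure: θ₁ = atan2(sin Δλ cos φ₂, cos φ₁ sin φ₂ − sin φ₁ cos φ₂ cos Δλ) = 296.17°
At arrival: θ₂ = atan2(sin Δλ cos φ₁, −cos φ₂ sin φ₁ + sin φ₂ cos φ₁ cos Δλ) = 231.72°
Δθ = θ₂ − θ₁ = -64.5°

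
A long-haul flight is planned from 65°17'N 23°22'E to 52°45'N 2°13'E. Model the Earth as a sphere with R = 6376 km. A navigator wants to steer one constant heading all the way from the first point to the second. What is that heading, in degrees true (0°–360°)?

220.6°

Δψ = ln[tan(π/4+φ₂/2)/tan(π/4+φ₁/2)] = -0.4306
Δλ = -0.3691 rad (taken the short way round)
course = atan2(Δλ, Δψ) = 220.60°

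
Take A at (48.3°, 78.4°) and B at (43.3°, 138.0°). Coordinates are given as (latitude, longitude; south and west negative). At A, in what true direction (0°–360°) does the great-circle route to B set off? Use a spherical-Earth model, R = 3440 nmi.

73.9°

N = sin Δλ·cos φ₂ = +0.6277;  D = cos φ₁ sin φ₂ − sin φ₁ cos φ₂ cos Δλ = +0.1813
initial course = atan2(N, D) = 73.89°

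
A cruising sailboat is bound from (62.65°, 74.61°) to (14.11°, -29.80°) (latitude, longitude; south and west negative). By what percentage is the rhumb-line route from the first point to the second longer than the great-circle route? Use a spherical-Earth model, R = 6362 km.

Great circle: σ = 1.4649 rad → d_gc = Rσ = 9320.0 km
Rhumb: Δφ = -0.8472, Δλ = -1.8223, Δψ = -1.1646, q = Δφ/Δψ = 0.7274 → d_rh = R√(Δφ²+q²Δλ²) = 10008.7 km
Excess = (10008.7 − 9320.0) / 9320.0 = 688.7 / 9320.0 = 7.39% ≈ 7.4%

7.4%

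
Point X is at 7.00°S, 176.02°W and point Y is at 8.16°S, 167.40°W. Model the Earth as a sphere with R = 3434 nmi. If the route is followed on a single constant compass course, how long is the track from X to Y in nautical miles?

517 nmi

Δψ = ln[tan(π/4+φ₂/2)/tan(π/4+φ₁/2)] = -0.0204;  Δφ = -0.0202 rad,  Δλ = +0.1504 rad
q = Δφ/Δψ = 0.9912
d = R·√(Δφ² + q²Δλ²) = 3434·0.15050 = 517 nmi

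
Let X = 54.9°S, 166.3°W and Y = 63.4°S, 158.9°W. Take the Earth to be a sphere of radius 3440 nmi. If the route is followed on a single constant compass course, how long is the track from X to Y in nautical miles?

558 nmi

Rhumb course C = atan2(Δλ, Δψ) with Δψ = ln[tan(π/4+φ₂/2)/tan(π/4+φ₁/2)] = -0.2911, Δλ = +0.1292 → C = 156.07°
d = R·|Δφ| / |cos C| = 3440·0.14835 / 0.91406 = 558 nmi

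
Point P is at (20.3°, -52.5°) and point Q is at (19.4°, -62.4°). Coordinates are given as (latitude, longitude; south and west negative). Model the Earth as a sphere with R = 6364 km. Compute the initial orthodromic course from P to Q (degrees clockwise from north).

266.2°

N = sin Δλ·cos φ₂ = -0.1622;  D = cos φ₁ sin φ₂ − sin φ₁ cos φ₂ cos Δλ = -0.0108
initial course = atan2(N, D) = 266.18°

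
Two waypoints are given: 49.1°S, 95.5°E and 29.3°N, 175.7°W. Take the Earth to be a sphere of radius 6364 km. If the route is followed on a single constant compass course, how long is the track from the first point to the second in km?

Δψ = ln[tan(π/4+φ₂/2)/tan(π/4+φ₁/2)] = +1.5217;  Δφ = +1.3683 rad,  Δλ = +1.5499 rad
q = Δφ/Δψ = 0.8992
d = R·√(Δφ² + q²Δλ²) = 6364·1.95309 = 12429 km

12429 km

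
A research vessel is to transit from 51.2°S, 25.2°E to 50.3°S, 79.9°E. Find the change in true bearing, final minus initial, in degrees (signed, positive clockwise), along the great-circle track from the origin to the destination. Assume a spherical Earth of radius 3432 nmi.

-43.7°

At departure: θ₁ = atan2(sin Δλ cos φ₂, cos φ₁ sin φ₂ − sin φ₁ cos φ₂ cos Δλ) = 110.45°
At arrival: θ₂ = atan2(sin Δλ cos φ₁, −cos φ₂ sin φ₁ + sin φ₂ cos φ₁ cos Δλ) = 66.80°
Δθ = θ₂ − θ₁ = -43.7°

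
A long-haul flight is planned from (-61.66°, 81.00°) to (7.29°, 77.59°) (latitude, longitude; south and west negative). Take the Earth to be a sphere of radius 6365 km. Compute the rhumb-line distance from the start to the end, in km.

7666 km

Rhumb course C = atan2(Δλ, Δψ) with Δψ = ln[tan(π/4+φ₂/2)/tan(π/4+φ₁/2)] = +1.5040, Δλ = -0.0595 → C = 357.73°
d = R·|Δφ| / |cos C| = 6365·1.20340 / 0.99922 = 7666 km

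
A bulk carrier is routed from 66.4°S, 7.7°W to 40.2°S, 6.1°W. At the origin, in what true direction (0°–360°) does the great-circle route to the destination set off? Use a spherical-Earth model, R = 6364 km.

2.8°

N = sin Δλ·cos φ₂ = +0.0213;  D = cos φ₁ sin φ₂ − sin φ₁ cos φ₂ cos Δλ = +0.4412
initial course = atan2(N, D) = 2.77°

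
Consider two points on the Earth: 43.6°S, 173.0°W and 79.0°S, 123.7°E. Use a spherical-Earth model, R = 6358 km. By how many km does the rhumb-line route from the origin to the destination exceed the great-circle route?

Great circle: cos σ = sin φ₁ sin φ₂ + cos φ₁ cos φ₂ cos Δλ,  σ = 0.7392 rad → d_gc = 4699.6 km
Rhumb line: Δψ = -1.4932, q = Δφ/Δψ = 0.4138, d_rh = R√(Δφ²+q²Δλ²) = 4886.6 km
Excess = 4886.6 − 4699.6 = 187.0 ≈ 187 km

187 km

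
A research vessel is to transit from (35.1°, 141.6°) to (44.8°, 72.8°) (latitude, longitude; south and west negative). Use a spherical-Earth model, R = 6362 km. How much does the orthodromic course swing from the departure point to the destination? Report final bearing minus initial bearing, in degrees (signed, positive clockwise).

Initial bearing θ₁ = atan2(sin Δλ cos φ₂, cos φ₁ sin φ₂ − sin φ₁ cos φ₂ cos Δλ) = 302.96°
Final bearing θ₂ = (initial bearing from the destination back to the start) + 180° = 255.34°
Δθ = θ₂ − θ₁ = -47.6°

-47.6°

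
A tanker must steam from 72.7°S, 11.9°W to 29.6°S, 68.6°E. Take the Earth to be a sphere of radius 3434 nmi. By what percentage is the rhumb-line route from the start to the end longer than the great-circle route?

5.7%

Great circle: σ = 1.0306 rad → d_gc = Rσ = 3539.2 nmi
Rhumb: Δφ = +0.7522, Δλ = +1.4050, Δψ = +1.3418, q = Δφ/Δψ = 0.5606 → d_rh = R√(Δφ²+q²Δλ²) = 3740.2 nmi
Excess = (3740.2 − 3539.2) / 3539.2 = 201.0 / 3539.2 = 5.68% ≈ 5.7%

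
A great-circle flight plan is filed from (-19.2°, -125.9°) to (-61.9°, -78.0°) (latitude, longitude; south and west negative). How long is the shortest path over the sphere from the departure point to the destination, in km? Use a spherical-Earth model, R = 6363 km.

5993 km

cos σ = sin φ₁ sin φ₂ + cos φ₁ cos φ₂ cos Δλ
      = sin(-19.20°)sin(-61.90°) + cos(-19.20°)cos(-61.90°)cos(47.90°) = 0.5883
σ = 53.962° → d = Rσ = 6363·0.94182 = 5993 km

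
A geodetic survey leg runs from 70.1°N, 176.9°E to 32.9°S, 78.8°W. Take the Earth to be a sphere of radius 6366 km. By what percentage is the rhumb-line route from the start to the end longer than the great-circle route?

3.8%

Great circle: σ = 2.1912 rad → d_gc = Rσ = 13948.9 km
Rhumb: Δφ = -1.7977, Δλ = +1.8204, Δψ = -2.3492, q = Δφ/Δψ = 0.7652 → d_rh = R√(Δφ²+q²Δλ²) = 14477.9 km
Excess = (14477.9 − 13948.9) / 13948.9 = 529.0 / 13948.9 = 3.79% ≈ 3.8%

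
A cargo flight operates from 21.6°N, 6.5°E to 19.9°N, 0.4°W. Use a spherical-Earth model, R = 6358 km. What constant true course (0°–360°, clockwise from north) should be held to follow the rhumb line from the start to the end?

Meridional parts: M(φ₁)=+0.3863, M(φ₂)=+0.3545 → ΔM = -0.0317;  Δλ = -0.1204 rad
tan C = Δλ / ΔM = +3.7954 → C = 255.24°

255.2°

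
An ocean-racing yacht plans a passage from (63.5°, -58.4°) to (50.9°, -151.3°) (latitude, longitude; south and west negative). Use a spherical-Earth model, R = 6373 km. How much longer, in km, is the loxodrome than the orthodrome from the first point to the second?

Great circle: cos σ = sin φ₁ sin φ₂ + cos φ₁ cos φ₂ cos Δλ,  σ = 0.8227 rad → d_gc = 5242.8 km
Rhumb line: Δψ = -0.4108, q = Δφ/Δψ = 0.5353, d_rh = R√(Δφ²+q²Δλ²) = 5706.1 km
Excess = 5706.1 − 5242.8 = 463.3 ≈ 463 km

463 km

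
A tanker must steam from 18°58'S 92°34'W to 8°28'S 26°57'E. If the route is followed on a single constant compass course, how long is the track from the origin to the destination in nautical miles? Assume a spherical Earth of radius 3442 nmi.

Rhumb course C = atan2(Δλ, Δψ) with Δψ = ln[tan(π/4+φ₂/2)/tan(π/4+φ₁/2)] = +0.1889, Δλ = +2.0860 → C = 84.82°
d = R·|Δφ| / |cos C| = 3442·0.18326 / 0.09021 = 6993 nmi

6993 nmi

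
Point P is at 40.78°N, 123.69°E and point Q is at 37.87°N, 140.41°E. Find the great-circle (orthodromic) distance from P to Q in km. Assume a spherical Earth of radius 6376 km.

Haversine: a = sin²(Δφ/2)+cos φ₁ cos φ₂ sin²(Δλ/2) = 0.01328;  σ = 2·atan2(√a,√(1−a))
σ = 13.235° → d = Rσ = 6376·0.23100 = 1473 km

1473 km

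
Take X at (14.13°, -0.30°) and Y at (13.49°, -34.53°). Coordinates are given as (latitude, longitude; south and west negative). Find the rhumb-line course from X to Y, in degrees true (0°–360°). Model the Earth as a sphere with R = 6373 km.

Δψ = ln[tan(π/4+φ₂/2)/tan(π/4+φ₁/2)] = -0.0115
Δλ = -0.5974 rad (taken the short way round)
course = atan2(Δλ, Δψ) = 268.90°

268.9°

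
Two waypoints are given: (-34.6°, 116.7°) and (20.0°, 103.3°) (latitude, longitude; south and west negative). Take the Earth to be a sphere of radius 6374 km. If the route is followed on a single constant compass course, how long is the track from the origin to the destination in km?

Rhumb course C = atan2(Δλ, Δψ) with Δψ = ln[tan(π/4+φ₂/2)/tan(π/4+φ₁/2)] = +1.0007, Δλ = -0.2339 → C = 346.85°
d = R·|Δφ| / |cos C| = 6374·0.95295 / 0.97376 = 6238 km

6238 km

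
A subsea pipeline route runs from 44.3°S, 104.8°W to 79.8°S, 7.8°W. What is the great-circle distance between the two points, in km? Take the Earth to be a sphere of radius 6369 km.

cos σ = sin φ₁ sin φ₂ + cos φ₁ cos φ₂ cos Δλ
      = sin(-44.30°)sin(-79.80°) + cos(-44.30°)cos(-79.80°)cos(97.00°) = 0.6719
σ = 47.784° → d = Rσ = 6369·0.83398 = 5312 km

5312 km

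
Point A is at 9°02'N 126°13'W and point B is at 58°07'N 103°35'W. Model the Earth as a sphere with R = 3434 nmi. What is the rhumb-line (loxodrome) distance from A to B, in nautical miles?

Rhumb course C = atan2(Δλ, Δψ) with Δψ = ln[tan(π/4+φ₂/2)/tan(π/4+φ₁/2)] = +1.0947, Δλ = +0.3950 → C = 19.84°
d = R·|Δφ| / |cos C| = 3434·0.85667 / 0.94063 = 3127 nmi

3127 nmi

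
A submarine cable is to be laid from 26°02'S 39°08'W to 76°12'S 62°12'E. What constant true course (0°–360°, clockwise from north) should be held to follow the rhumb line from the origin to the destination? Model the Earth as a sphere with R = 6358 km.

Meridional parts: M(φ₁)=-0.4709, M(φ₂)=-2.1119 → ΔM = -1.6410;  Δλ = +1.7686 rad
tan C = Δλ / ΔM = -1.0778 → C = 132.86°

132.9°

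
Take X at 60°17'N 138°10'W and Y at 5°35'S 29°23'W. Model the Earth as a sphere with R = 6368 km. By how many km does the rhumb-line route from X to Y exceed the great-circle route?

Great circle: cos σ = sin φ₁ sin φ₂ + cos φ₁ cos φ₂ cos Δλ,  σ = 1.8166 rad → d_gc = 11568.2 km
Rhumb line: Δψ = -1.4245, q = Δφ/Δψ = 0.8070, d_rh = R√(Δφ²+q²Δλ²) = 12198.1 km
Excess = 12198.1 − 11568.2 = 629.9 ≈ 630 km

630 km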